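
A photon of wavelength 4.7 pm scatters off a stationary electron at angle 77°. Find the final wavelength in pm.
6.5805 pm

Using the Compton scattering formula:
λ' = λ + Δλ = λ + λ_C(1 - cos θ)

Given:
- Initial wavelength λ = 4.7 pm
- Scattering angle θ = 77°
- Compton wavelength λ_C ≈ 2.4263 pm

Calculate the shift:
Δλ = 2.4263 × (1 - cos(77°))
Δλ = 2.4263 × 0.7750
Δλ = 1.8805 pm

Final wavelength:
λ' = 4.7 + 1.8805 = 6.5805 pm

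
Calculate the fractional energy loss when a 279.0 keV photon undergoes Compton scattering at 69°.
0.2594 (or 25.94%)

Calculate initial and final photon energies:

Initial: E₀ = 279.0 keV → λ₀ = 4.4439 pm
Compton shift: Δλ = 1.5568 pm
Final wavelength: λ' = 6.0007 pm
Final energy: E' = 206.6170 keV

Fractional energy loss:
(E₀ - E')/E₀ = (279.0000 - 206.6170)/279.0000
= 72.3830/279.0000
= 0.2594
= 25.94%

(Intermediate values are shown rounded; full precision is carried through to the final answer.)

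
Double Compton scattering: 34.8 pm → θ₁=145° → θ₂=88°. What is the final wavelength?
41.5555 pm

Apply Compton shift twice:

First scattering at θ₁ = 145°:
Δλ₁ = λ_C(1 - cos(145°))
Δλ₁ = 2.4263 × 1.8192
Δλ₁ = 4.4138 pm

After first scattering:
λ₁ = 34.8 + 4.4138 = 39.2138 pm

Second scattering at θ₂ = 88°:
Δλ₂ = λ_C(1 - cos(88°))
Δλ₂ = 2.4263 × 0.9651
Δλ₂ = 2.3416 pm

Final wavelength:
λ₂ = 39.2138 + 2.3416 = 41.5555 pm

Total shift: Δλ_total = 4.4138 + 2.3416 = 6.7555 pm

(Intermediate values are shown rounded; full precision is carried through to the final answer.)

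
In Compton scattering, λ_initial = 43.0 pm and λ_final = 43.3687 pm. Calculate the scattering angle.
32.00°

First find the wavelength shift:
Δλ = λ' - λ = 43.3687 - 43.0 = 0.3687 pm

Using Δλ = λ_C(1 - cos θ), with λ_C = h/(m_e·c) ≈ 2.42631024 pm:
cos θ = 1 - Δλ/λ_C
cos θ = 1 - 0.3687/2.42631024
cos θ = 0.848041

θ = arccos(0.848041)
θ = 32.00°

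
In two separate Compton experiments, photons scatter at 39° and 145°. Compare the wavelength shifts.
145° produces the larger shift by a factor of 8.163

Calculate both shifts using Δλ = λ_C(1 - cos θ):

For θ₁ = 39°:
Δλ₁ = 2.4263 × (1 - cos(39°))
Δλ₁ = 2.4263 × 0.2229
Δλ₁ = 0.5407 pm

For θ₂ = 145°:
Δλ₂ = 2.4263 × (1 - cos(145°))
Δλ₂ = 2.4263 × 1.8192
Δλ₂ = 4.4138 pm

The 145° angle produces the larger shift.
Ratio: 4.4138/0.5407 = 8.163

(Intermediate values are shown rounded; full precision is carried through to the final answer.)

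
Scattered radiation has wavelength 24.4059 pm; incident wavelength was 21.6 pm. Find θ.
99.00°

First find the wavelength shift:
Δλ = λ' - λ = 24.4059 - 21.6 = 2.8059 pm

Using Δλ = λ_C(1 - cos θ), with λ_C = h/(m_e·c) ≈ 2.42631024 pm:
cos θ = 1 - Δλ/λ_C
cos θ = 1 - 2.8059/2.42631024
cos θ = -0.156447

θ = arccos(-0.156447)
θ = 99.00°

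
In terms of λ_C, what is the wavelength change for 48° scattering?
0.3309 λ_C

The Compton shift formula is:
Δλ = λ_C(1 - cos θ)

Dividing both sides by λ_C:
Δλ/λ_C = 1 - cos θ

For θ = 48°:
Δλ/λ_C = 1 - cos(48°)
Δλ/λ_C = 1 - 0.6691
Δλ/λ_C = 0.3309

This means the shift is 0.3309 × λ_C = 0.8028 pm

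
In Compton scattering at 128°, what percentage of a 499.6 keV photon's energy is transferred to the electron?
0.6123 (or 61.23%)

Calculate initial and final photon energies:

Initial: E₀ = 499.6 keV → λ₀ = 2.4817 pm
Compton shift: Δλ = 3.9201 pm
Final wavelength: λ' = 6.4018 pm
Final energy: E' = 193.6719 keV

Fractional energy loss:
(E₀ - E')/E₀ = (499.6000 - 193.6719)/499.6000
= 305.9281/499.6000
= 0.6123
= 61.23%

(Intermediate values are shown rounded; full precision is carried through to the final answer.)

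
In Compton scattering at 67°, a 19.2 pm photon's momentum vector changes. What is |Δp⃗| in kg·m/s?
3.6791e-23 kg·m/s

Photon momentum magnitude is p = h/λ.

Initial momentum:
p₀ = h/λ = 6.6261e-34/1.9200e-11 = 3.4511e-23 kg·m/s

After scattering:
λ' = λ + Δλ = 19.2 + 1.4783 = 20.6783 pm
p' = h/λ' = 6.6261e-34/2.0678e-11 = 3.2044e-23 kg·m/s

Momentum is a vector; the scattered photon's direction makes angle θ = 67° with the incident direction. The magnitude of the vector change Δp⃗ = p⃗₀ − p⃗' is found from the law of cosines:
|Δp⃗|² = p₀² + p'² − 2p₀p'cos θ
|Δp⃗|² = (3.4511e-23)² + (3.2044e-23)² − 2·3.4511e-23·3.2044e-23·cos(67°)
|Δp⃗| = 3.6791e-23 kg·m/s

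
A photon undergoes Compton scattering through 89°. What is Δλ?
2.3840 pm

Using the Compton scattering formula:
Δλ = λ_C(1 - cos θ)

where λ_C = h/(m_e·c) ≈ 2.4263 pm is the Compton wavelength of an electron.

For θ = 89°:
cos(89°) = 0.0175
1 - cos(89°) = 0.9825

Δλ = 2.4263 × 0.9825
Δλ = 2.3840 pm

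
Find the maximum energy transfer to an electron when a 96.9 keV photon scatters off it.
26.6448 keV

Maximum energy transfer occurs at θ = 180° (backscattering).

Initial photon: E₀ = 96.9 keV → λ₀ = 12.7951 pm

Maximum Compton shift (at 180°):
Δλ_max = 2λ_C = 2 × 2.4263 = 4.8526 pm

Final wavelength:
λ' = 12.7951 + 4.8526 = 17.6477 pm

Minimum photon energy (maximum energy to electron):
E'_min = hc/λ' = 70.2552 keV

Maximum electron kinetic energy:
K_max = E₀ - E'_min = 96.9000 - 70.2552 = 26.6448 keV

(Intermediate values are shown rounded; full precision is carried through to the final answer.)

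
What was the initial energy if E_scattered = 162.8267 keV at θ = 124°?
323.6000 keV

Convert final energy to wavelength (hc ≈ 1239.842 keV·pm):
λ' = hc/E' = 1239.842 / 162.8267 = 7.6145 pm

Calculate the Compton shift:
Δλ = λ_C(1 - cos(124°))
Δλ = 2.4263 × (1 - cos(124°))
Δλ = 3.7831 pm

Initial wavelength:
λ = λ' - Δλ = 7.6145 - 3.7831 = 3.8314 pm

Initial energy:
E = hc/λ = 1239.842 / 3.8314 = 323.6000 keV

(Intermediate values are shown rounded; full precision is carried through to the final answer.)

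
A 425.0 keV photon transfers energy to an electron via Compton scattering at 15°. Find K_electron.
11.7124 keV

By energy conservation: K_e = E_initial - E_final

First find the scattered photon energy:
Initial wavelength: λ = hc/E = 2.9173 pm
Compton shift: Δλ = λ_C(1 - cos(15°)) = 0.0827 pm
Final wavelength: λ' = 2.9173 + 0.0827 = 2.9999 pm
Final photon energy: E' = hc/λ' = 413.2876 keV

Electron kinetic energy:
K_e = E - E' = 425.0000 - 413.2876 = 11.7124 keV

(Intermediate values are shown rounded; full precision is carried through to the final answer.)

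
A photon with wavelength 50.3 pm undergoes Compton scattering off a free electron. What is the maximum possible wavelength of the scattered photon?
55.1526 pm (at θ = 180°)

The Compton shift is Δλ = λ_C(1 − cos θ).

Since cos θ ranges from −1 to 1, the factor (1 − cos θ) ranges from 0 to 2; the maximum shift occurs at θ = 180° (backscattering):
Δλ_max = 2λ_C = 2 × 2.4263 pm = 4.8526 pm

Maximum scattered wavelength:
λ'_max = λ₀ + Δλ_max = 50.3 + 4.8526 = 55.1526 pm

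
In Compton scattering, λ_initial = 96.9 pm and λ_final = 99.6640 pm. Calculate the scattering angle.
98.00°

First find the wavelength shift:
Δλ = λ' - λ = 99.6640 - 96.9 = 2.7640 pm

Using Δλ = λ_C(1 - cos θ), with λ_C = h/(m_e·c) ≈ 2.42631024 pm:
cos θ = 1 - Δλ/λ_C
cos θ = 1 - 2.7640/2.42631024
cos θ = -0.139178

θ = arccos(-0.139178)
θ = 98.00°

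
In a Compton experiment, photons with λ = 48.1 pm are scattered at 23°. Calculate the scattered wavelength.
48.2929 pm

Using the Compton scattering formula:
λ' = λ + Δλ = λ + λ_C(1 - cos θ)

Given:
- Initial wavelength λ = 48.1 pm
- Scattering angle θ = 23°
- Compton wavelength λ_C ≈ 2.4263 pm

Calculate the shift:
Δλ = 2.4263 × (1 - cos(23°))
Δλ = 2.4263 × 0.0795
Δλ = 0.1929 pm

Final wavelength:
λ' = 48.1 + 0.1929 = 48.2929 pm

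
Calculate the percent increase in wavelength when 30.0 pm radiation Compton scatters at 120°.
12.1316%

Calculate the Compton shift:
Δλ = λ_C(1 - cos(120°))
Δλ = 2.4263 × (1 - cos(120°))
Δλ = 2.4263 × 1.5000
Δλ = 3.6395 pm

Percentage change:
(Δλ/λ₀) × 100 = (3.6395/30.0) × 100
= 12.1316%

(Intermediate values are shown rounded; full precision is carried through to the final answer.)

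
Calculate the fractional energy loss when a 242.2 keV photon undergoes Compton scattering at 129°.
0.4357 (or 43.57%)

Calculate initial and final photon energies:

Initial: E₀ = 242.2 keV → λ₀ = 5.1191 pm
Compton shift: Δλ = 3.9532 pm
Final wavelength: λ' = 9.0723 pm
Final energy: E' = 136.6621 keV

Fractional energy loss:
(E₀ - E')/E₀ = (242.2000 - 136.6621)/242.2000
= 105.5379/242.2000
= 0.4357
= 43.57%

(Intermediate values are shown rounded; full precision is carried through to the final answer.)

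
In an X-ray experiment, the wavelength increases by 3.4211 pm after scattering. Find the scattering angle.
114.20°

From the Compton formula Δλ = λ_C(1 - cos θ), we can solve for θ:

cos θ = 1 - Δλ/λ_C

Given:
- Δλ = 3.4211 pm
- λ_C = h/(m_e·c) ≈ 2.42631024 pm

cos θ = 1 - 3.4211/2.42631024
cos θ = 1 - 1.410001
cos θ = -0.410001

θ = arccos(-0.410001)
θ = 114.20°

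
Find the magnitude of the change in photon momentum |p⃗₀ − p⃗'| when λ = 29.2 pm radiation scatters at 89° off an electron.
3.0634e-23 kg·m/s

Photon momentum magnitude is p = h/λ.

Initial momentum:
p₀ = h/λ = 6.6261e-34/2.9200e-11 = 2.2692e-23 kg·m/s

After scattering:
λ' = λ + Δλ = 29.2 + 2.3840 = 31.5840 pm
p' = h/λ' = 6.6261e-34/3.1584e-11 = 2.0979e-23 kg·m/s

Momentum is a vector; the scattered photon's direction makes angle θ = 89° with the incident direction. The magnitude of the vector change Δp⃗ = p⃗₀ − p⃗' is found from the law of cosines:
|Δp⃗|² = p₀² + p'² − 2p₀p'cos θ
|Δp⃗|² = (2.2692e-23)² + (2.0979e-23)² − 2·2.2692e-23·2.0979e-23·cos(89°)
|Δp⃗| = 3.0634e-23 kg·m/s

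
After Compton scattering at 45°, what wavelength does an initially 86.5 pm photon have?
87.2106 pm

Using the Compton formula: λ' = λ + λ_C(1 − cos θ)

For θ = 45°, cos θ = √2/2 (exact) ≈ 0.7071, so:
1 − cos 45° = 1 − (√2/2) ≈ 0.2929

Δλ = λ_C × 0.2929 = 2.4263 × 0.2929 = 0.7106 pm

λ' = 86.5 + 0.7106 = 87.2106 pm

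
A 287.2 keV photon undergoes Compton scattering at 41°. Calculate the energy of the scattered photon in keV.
252.4032 keV

First convert energy to wavelength:
λ = hc/E, with hc ≈ 1239.842 keV·pm (i.e. 1239.842 eV·nm)

For E = 287.2 keV = 287200 eV:
λ = 1239.842 keV·pm / 287.2 keV
λ = 4.3170 pm

Calculate the Compton shift:
Δλ = λ_C(1 - cos(41°)) = 2.4263 × 0.2453
Δλ = 0.5952 pm

Final wavelength:
λ' = 4.3170 + 0.5952 = 4.9121 pm

Final energy:
E' = hc/λ' = 1239.842 / 4.9121 = 252.4032 keV

(Intermediate values are shown rounded; full precision is carried through to the final answer.)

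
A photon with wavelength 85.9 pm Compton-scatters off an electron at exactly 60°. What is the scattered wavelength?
87.1132 pm

Using the Compton formula: λ' = λ + λ_C(1 − cos θ)

For θ = 60°, cos θ = 1/2 (exact) = 0.5000, so:
1 − cos 60° = 1 − (1/2) = 0.5000

Δλ = λ_C × 0.5000 = 2.4263 × 0.5000 = 1.2132 pm

λ' = 85.9 + 1.2132 = 87.1132 pm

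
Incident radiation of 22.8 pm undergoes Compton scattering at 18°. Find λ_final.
22.9188 pm

Using the Compton scattering formula:
λ' = λ + Δλ = λ + λ_C(1 - cos θ)

Given:
- Initial wavelength λ = 22.8 pm
- Scattering angle θ = 18°
- Compton wavelength λ_C ≈ 2.4263 pm

Calculate the shift:
Δλ = 2.4263 × (1 - cos(18°))
Δλ = 2.4263 × 0.0489
Δλ = 0.1188 pm

Final wavelength:
λ' = 22.8 + 0.1188 = 22.9188 pm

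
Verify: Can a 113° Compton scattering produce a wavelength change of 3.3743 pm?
Yes, consistent

Calculate the expected shift for θ = 113°:

Δλ_expected = λ_C(1 - cos(113°))
Δλ_expected = 2.4263 × (1 - cos(113°))
Δλ_expected = 2.4263 × 1.3907
Δλ_expected = 3.3743 pm

Given shift: 3.3743 pm
Expected shift: 3.3743 pm
Difference: 0.0000 pm

The values match. This is consistent with Compton scattering at the stated angle.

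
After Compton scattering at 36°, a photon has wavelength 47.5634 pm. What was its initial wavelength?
47.1000 pm

From λ' = λ + Δλ, we have λ = λ' - Δλ

First calculate the Compton shift:
Δλ = λ_C(1 - cos θ)
Δλ = 2.4263 × (1 - cos(36°))
Δλ = 2.4263 × 0.1910
Δλ = 0.4634 pm

Initial wavelength:
λ = λ' - Δλ
λ = 47.5634 - 0.4634
λ = 47.1000 pm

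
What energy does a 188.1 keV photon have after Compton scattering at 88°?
138.7930 keV

First convert energy to wavelength:
λ = hc/E, with hc ≈ 1239.842 keV·pm (i.e. 1239.842 eV·nm)

For E = 188.1 keV = 188100 eV:
λ = 1239.842 keV·pm / 188.1 keV
λ = 6.5914 pm

Calculate the Compton shift:
Δλ = λ_C(1 - cos(88°)) = 2.4263 × 0.9651
Δλ = 2.3416 pm

Final wavelength:
λ' = 6.5914 + 2.3416 = 8.9330 pm

Final energy:
E' = hc/λ' = 1239.842 / 8.9330 = 138.7930 keV

(Intermediate values are shown rounded; full precision is carried through to the final answer.)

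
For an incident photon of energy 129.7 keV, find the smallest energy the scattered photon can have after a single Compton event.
86.0289 keV (at θ = 180°)

The scattered photon has minimum energy when its wavelength is maximum, i.e., when the Compton shift Δλ = λ_C(1 − cos θ) is maximum. This occurs at θ = 180° (backscattering), giving Δλ_max = 2λ_C = 4.8526 pm.

Initial wavelength: λ₀ = hc/E₀ = 9.5593 pm
Maximum final wavelength: λ'_max = λ₀ + 2λ_C = 9.5593 + 4.8526 = 14.4119 pm
Minimum final energy: E'_min = hc/λ'_max = 86.0289 keV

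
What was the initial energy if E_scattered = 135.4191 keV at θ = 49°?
149.0001 keV

Convert final energy to wavelength (hc ≈ 1239.842 keV·pm):
λ' = hc/E' = 1239.842 / 135.4191 = 9.1556 pm

Calculate the Compton shift:
Δλ = λ_C(1 - cos(49°))
Δλ = 2.4263 × (1 - cos(49°))
Δλ = 0.8345 pm

Initial wavelength:
λ = λ' - Δλ = 9.1556 - 0.8345 = 8.3211 pm

Initial energy:
E = hc/λ = 1239.842 / 8.3211 = 149.0001 keV

(Intermediate values are shown rounded; full precision is carried through to the final answer.)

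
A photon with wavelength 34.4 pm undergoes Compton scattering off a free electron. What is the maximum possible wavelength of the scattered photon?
39.2526 pm (at θ = 180°)

The Compton shift is Δλ = λ_C(1 − cos θ).

Since cos θ ranges from −1 to 1, the factor (1 − cos θ) ranges from 0 to 2; the maximum shift occurs at θ = 180° (backscattering):
Δλ_max = 2λ_C = 2 × 2.4263 pm = 4.8526 pm

Maximum scattered wavelength:
λ'_max = λ₀ + Δλ_max = 34.4 + 4.8526 = 39.2526 pm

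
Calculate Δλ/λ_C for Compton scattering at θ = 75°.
0.7412 λ_C

The Compton shift formula is:
Δλ = λ_C(1 - cos θ)

Dividing both sides by λ_C:
Δλ/λ_C = 1 - cos θ

For θ = 75°:
Δλ/λ_C = 1 - cos(75°)
Δλ/λ_C = 1 - 0.2588
Δλ/λ_C = 0.7412

This means the shift is 0.7412 × λ_C = 1.7983 pm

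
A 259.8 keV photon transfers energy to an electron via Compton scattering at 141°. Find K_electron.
123.3167 keV

By energy conservation: K_e = E_initial - E_final

First find the scattered photon energy:
Initial wavelength: λ = hc/E = 4.7723 pm
Compton shift: Δλ = λ_C(1 - cos(141°)) = 4.3119 pm
Final wavelength: λ' = 4.7723 + 4.3119 = 9.0842 pm
Final photon energy: E' = hc/λ' = 136.4833 keV

Electron kinetic energy:
K_e = E - E' = 259.8000 - 136.4833 = 123.3167 keV

(Intermediate values are shown rounded; full precision is carried through to the final answer.)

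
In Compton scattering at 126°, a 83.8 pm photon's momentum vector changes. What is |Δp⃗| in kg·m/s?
1.3782e-23 kg·m/s

Photon momentum magnitude is p = h/λ.

Initial momentum:
p₀ = h/λ = 6.6261e-34/8.3800e-11 = 7.9070e-24 kg·m/s

After scattering:
λ' = λ + Δλ = 83.8 + 3.8525 = 87.6525 pm
p' = h/λ' = 6.6261e-34/8.7652e-11 = 7.5595e-24 kg·m/s

Momentum is a vector; the scattered photon's direction makes angle θ = 126° with the incident direction. The magnitude of the vector change Δp⃗ = p⃗₀ − p⃗' is found from the law of cosines:
|Δp⃗|² = p₀² + p'² − 2p₀p'cos θ
|Δp⃗|² = (7.9070e-24)² + (7.5595e-24)² − 2·7.9070e-24·7.5595e-24·cos(126°)
|Δp⃗| = 1.3782e-23 kg·m/s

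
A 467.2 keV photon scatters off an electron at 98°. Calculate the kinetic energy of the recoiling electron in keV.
238.3522 keV

By energy conservation: K_e = E_initial - E_final

First find the scattered photon energy:
Initial wavelength: λ = hc/E = 2.6538 pm
Compton shift: Δλ = λ_C(1 - cos(98°)) = 2.7640 pm
Final wavelength: λ' = 2.6538 + 2.7640 = 5.4178 pm
Final photon energy: E' = hc/λ' = 228.8478 keV

Electron kinetic energy:
K_e = E - E' = 467.2000 - 228.8478 = 238.3522 keV

(Intermediate values are shown rounded; full precision is carried through to the final answer.)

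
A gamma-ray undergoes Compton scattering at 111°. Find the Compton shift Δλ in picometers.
3.2958 pm

Using the Compton scattering formula:
Δλ = λ_C(1 - cos θ)

where λ_C = h/(m_e·c) ≈ 2.4263 pm is the Compton wavelength of an electron.

For θ = 111°:
cos(111°) = -0.3584
1 - cos(111°) = 1.3584

Δλ = 2.4263 × 1.3584
Δλ = 3.2958 pm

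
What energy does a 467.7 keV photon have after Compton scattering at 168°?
166.4098 keV

First convert energy to wavelength:
λ = hc/E, with hc ≈ 1239.842 keV·pm (i.e. 1239.842 eV·nm)

For E = 467.7 keV = 467700 eV:
λ = 1239.842 keV·pm / 467.7 keV
λ = 2.6509 pm

Calculate the Compton shift:
Δλ = λ_C(1 - cos(168°)) = 2.4263 × 1.9781
Δλ = 4.7996 pm

Final wavelength:
λ' = 2.6509 + 4.7996 = 7.4505 pm

Final energy:
E' = hc/λ' = 1239.842 / 7.4505 = 166.4098 keV

(Intermediate values are shown rounded; full precision is carried through to the final answer.)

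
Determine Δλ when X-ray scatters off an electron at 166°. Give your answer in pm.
4.7805 pm

Using the Compton scattering formula:
Δλ = λ_C(1 - cos θ)

where λ_C = h/(m_e·c) ≈ 2.4263 pm is the Compton wavelength of an electron.

For θ = 166°:
cos(166°) = -0.9703
1 - cos(166°) = 1.9703

Δλ = 2.4263 × 1.9703
Δλ = 4.7805 pm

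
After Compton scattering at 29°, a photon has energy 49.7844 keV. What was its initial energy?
50.4000 keV

Convert final energy to wavelength (hc ≈ 1239.842 keV·pm):
λ' = hc/E' = 1239.842 / 49.7844 = 24.9042 pm

Calculate the Compton shift:
Δλ = λ_C(1 - cos(29°))
Δλ = 2.4263 × (1 - cos(29°))
Δλ = 0.3042 pm

Initial wavelength:
λ = λ' - Δλ = 24.9042 - 0.3042 = 24.6000 pm

Initial energy:
E = hc/λ = 1239.842 / 24.6000 = 50.4000 keV

(Intermediate values are shown rounded; full precision is carried through to the final answer.)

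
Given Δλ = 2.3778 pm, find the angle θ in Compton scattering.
88.85°

From the Compton formula Δλ = λ_C(1 - cos θ), we can solve for θ:

cos θ = 1 - Δλ/λ_C

Given:
- Δλ = 2.3778 pm
- λ_C = h/(m_e·c) ≈ 2.42631024 pm

cos θ = 1 - 2.3778/2.42631024
cos θ = 1 - 0.980007
cos θ = 0.019993

θ = arccos(0.019993)
θ = 88.85°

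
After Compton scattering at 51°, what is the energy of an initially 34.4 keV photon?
33.5625 keV

First convert energy to wavelength:
λ = hc/E, with hc ≈ 1239.842 keV·pm (i.e. 1239.842 eV·nm)

For E = 34.4 keV = 34400 eV:
λ = 1239.842 keV·pm / 34.4 keV
λ = 36.0419 pm

Calculate the Compton shift:
Δλ = λ_C(1 - cos(51°)) = 2.4263 × 0.3707
Δλ = 0.8994 pm

Final wavelength:
λ' = 36.0419 + 0.8994 = 36.9413 pm

Final energy:
E' = hc/λ' = 1239.842 / 36.9413 = 33.5625 keV

(Intermediate values are shown rounded; full precision is carried through to the final answer.)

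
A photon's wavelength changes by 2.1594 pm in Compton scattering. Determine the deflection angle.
83.68°

From the Compton formula Δλ = λ_C(1 - cos θ), we can solve for θ:

cos θ = 1 - Δλ/λ_C

Given:
- Δλ = 2.1594 pm
- λ_C = h/(m_e·c) ≈ 2.42631024 pm

cos θ = 1 - 2.1594/2.42631024
cos θ = 1 - 0.889993
cos θ = 0.110007

θ = arccos(0.110007)
θ = 83.68°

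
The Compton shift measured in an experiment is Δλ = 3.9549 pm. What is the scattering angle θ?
129.05°

From the Compton formula Δλ = λ_C(1 - cos θ), we can solve for θ:

cos θ = 1 - Δλ/λ_C

Given:
- Δλ = 3.9549 pm
- λ_C = h/(m_e·c) ≈ 2.42631024 pm

cos θ = 1 - 3.9549/2.42631024
cos θ = 1 - 1.630006
cos θ = -0.630006

θ = arccos(-0.630006)
θ = 129.05°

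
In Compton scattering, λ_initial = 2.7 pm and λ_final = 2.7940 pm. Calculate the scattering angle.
16.00°

First find the wavelength shift:
Δλ = λ' - λ = 2.7940 - 2.7 = 0.0940 pm

Using Δλ = λ_C(1 - cos θ), with λ_C = h/(m_e·c) ≈ 2.42631024 pm:
cos θ = 1 - Δλ/λ_C
cos θ = 1 - 0.0940/2.42631024
cos θ = 0.961258

θ = arccos(0.961258)
θ = 16.00°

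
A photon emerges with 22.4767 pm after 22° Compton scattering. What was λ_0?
22.3000 pm

From λ' = λ + Δλ, we have λ = λ' - Δλ

First calculate the Compton shift:
Δλ = λ_C(1 - cos θ)
Δλ = 2.4263 × (1 - cos(22°))
Δλ = 2.4263 × 0.0728
Δλ = 0.1767 pm

Initial wavelength:
λ = λ' - Δλ
λ = 22.4767 - 0.1767
λ = 22.3000 pm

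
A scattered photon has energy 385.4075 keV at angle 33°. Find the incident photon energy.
438.8000 keV

Convert final energy to wavelength (hc ≈ 1239.842 keV·pm):
λ' = hc/E' = 1239.842 / 385.4075 = 3.2170 pm

Calculate the Compton shift:
Δλ = λ_C(1 - cos(33°))
Δλ = 2.4263 × (1 - cos(33°))
Δλ = 0.3914 pm

Initial wavelength:
λ = λ' - Δλ = 3.2170 - 0.3914 = 2.8255 pm

Initial energy:
E = hc/λ = 1239.842 / 2.8255 = 438.8000 keV

(Intermediate values are shown rounded; full precision is carried through to the final answer.)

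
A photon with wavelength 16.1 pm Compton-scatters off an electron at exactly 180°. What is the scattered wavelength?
20.9526 pm

Using the Compton formula: λ' = λ + λ_C(1 − cos θ)

For θ = 180°, cos θ = -1 (exact) = -1.0000, so:
1 − cos 180° = 1 − (-1) = 2.0000

Δλ = λ_C × 2.0000 = 2.4263 × 2.0000 = 4.8526 pm

λ' = 16.1 + 4.8526 = 20.9526 pm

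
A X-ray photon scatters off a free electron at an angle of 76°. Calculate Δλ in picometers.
1.8393 pm

Using the Compton scattering formula:
Δλ = λ_C(1 - cos θ)

where λ_C = h/(m_e·c) ≈ 2.4263 pm is the Compton wavelength of an electron.

For θ = 76°:
cos(76°) = 0.2419
1 - cos(76°) = 0.7581

Δλ = 2.4263 × 0.7581
Δλ = 1.8393 pm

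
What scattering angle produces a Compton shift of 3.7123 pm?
122.01°

From the Compton formula Δλ = λ_C(1 - cos θ), we can solve for θ:

cos θ = 1 - Δλ/λ_C

Given:
- Δλ = 3.7123 pm
- λ_C = h/(m_e·c) ≈ 2.42631024 pm

cos θ = 1 - 3.7123/2.42631024
cos θ = 1 - 1.530019
cos θ = -0.530019

θ = arccos(-0.530019)
θ = 122.01°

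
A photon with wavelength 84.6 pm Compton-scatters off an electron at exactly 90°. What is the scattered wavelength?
87.0263 pm

Using the Compton formula: λ' = λ + λ_C(1 − cos θ)

For θ = 90°, cos θ = 0 (exact) = 0.0000, so:
1 − cos 90° = 1 − (0) = 1.0000

Δλ = λ_C × 1.0000 = 2.4263 × 1.0000 = 2.4263 pm

λ' = 84.6 + 2.4263 = 87.0263 pm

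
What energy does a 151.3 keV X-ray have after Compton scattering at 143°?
98.7242 keV

First convert energy to wavelength:
λ = hc/E, with hc ≈ 1239.842 keV·pm (i.e. 1239.842 eV·nm)

For E = 151.3 keV = 151300 eV:
λ = 1239.842 keV·pm / 151.3 keV
λ = 8.1946 pm

Calculate the Compton shift:
Δλ = λ_C(1 - cos(143°)) = 2.4263 × 1.7986
Δλ = 4.3640 pm

Final wavelength:
λ' = 8.1946 + 4.3640 = 12.5586 pm

Final energy:
E' = hc/λ' = 1239.842 / 12.5586 = 98.7242 keV

(Intermediate values are shown rounded; full precision is carried through to the final answer.)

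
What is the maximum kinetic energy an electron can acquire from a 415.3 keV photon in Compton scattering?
257.1172 keV

Maximum energy transfer occurs at θ = 180° (backscattering).

Initial photon: E₀ = 415.3 keV → λ₀ = 2.9854 pm

Maximum Compton shift (at 180°):
Δλ_max = 2λ_C = 2 × 2.4263 = 4.8526 pm

Final wavelength:
λ' = 2.9854 + 4.8526 = 7.8380 pm

Minimum photon energy (maximum energy to electron):
E'_min = hc/λ' = 158.1828 keV

Maximum electron kinetic energy:
K_max = E₀ - E'_min = 415.3000 - 158.1828 = 257.1172 keV

(Intermediate values are shown rounded; full precision is carried through to the final answer.)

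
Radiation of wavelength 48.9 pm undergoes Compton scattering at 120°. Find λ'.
52.5395 pm

Using the Compton formula: λ' = λ + λ_C(1 − cos θ)

For θ = 120°, cos θ = -1/2 (exact) = -0.5000, so:
1 − cos 120° = 1 − (-1/2) = 1.5000

Δλ = λ_C × 1.5000 = 2.4263 × 1.5000 = 3.6395 pm

λ' = 48.9 + 3.6395 = 52.5395 pm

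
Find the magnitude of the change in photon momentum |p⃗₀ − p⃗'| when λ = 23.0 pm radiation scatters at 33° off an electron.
1.6234e-23 kg·m/s

Photon momentum magnitude is p = h/λ.

Initial momentum:
p₀ = h/λ = 6.6261e-34/2.3000e-11 = 2.8809e-23 kg·m/s

After scattering:
λ' = λ + Δλ = 23.0 + 0.3914 = 23.3914 pm
p' = h/λ' = 6.6261e-34/2.3391e-11 = 2.8327e-23 kg·m/s

Momentum is a vector; the scattered photon's direction makes angle θ = 33° with the incident direction. The magnitude of the vector change Δp⃗ = p⃗₀ − p⃗' is found from the law of cosines:
|Δp⃗|² = p₀² + p'² − 2p₀p'cos θ
|Δp⃗|² = (2.8809e-23)² + (2.8327e-23)² − 2·2.8809e-23·2.8327e-23·cos(33°)
|Δp⃗| = 1.6234e-23 kg·m/s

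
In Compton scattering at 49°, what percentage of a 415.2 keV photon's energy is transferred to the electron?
0.2184 (or 21.84%)

Calculate initial and final photon energies:

Initial: E₀ = 415.2 keV → λ₀ = 2.9861 pm
Compton shift: Δλ = 0.8345 pm
Final wavelength: λ' = 3.8206 pm
Final energy: E' = 324.5116 keV

Fractional energy loss:
(E₀ - E')/E₀ = (415.2000 - 324.5116)/415.2000
= 90.6884/415.2000
= 0.2184
= 21.84%

(Intermediate values are shown rounded; full precision is carried through to the final answer.)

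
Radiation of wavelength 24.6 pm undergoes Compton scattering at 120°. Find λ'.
28.2395 pm

Using the Compton formula: λ' = λ + λ_C(1 − cos θ)

For θ = 120°, cos θ = -1/2 (exact) = -0.5000, so:
1 − cos 120° = 1 − (-1/2) = 1.5000

Δλ = λ_C × 1.5000 = 2.4263 × 1.5000 = 3.6395 pm

λ' = 24.6 + 3.6395 = 28.2395 pm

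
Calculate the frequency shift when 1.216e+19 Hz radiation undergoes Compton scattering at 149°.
1.879e+18 Hz (decrease)

Convert frequency to wavelength (c = 299792458 m/s):
λ₀ = c/f₀ = 299792458/1.216e+19 = 2.4653985e-11 m = 24.6540 pm

Calculate Compton shift:
Δλ = λ_C(1 - cos(149°)) = 4.5061 pm

Final wavelength:
λ' = λ₀ + Δλ = 24.6540 + 4.5061 = 29.1600 pm

Final frequency:
f' = c/λ' = 299792458/2.9160049e-11 = 1.0280931e+19 Hz

Frequency shift (decrease):
Δf = f₀ - f' = 1.216e+19 - 1.0280931e+19 = 1.879e+18 Hz

(Intermediate values are shown rounded; full precision is carried through to the final answer.)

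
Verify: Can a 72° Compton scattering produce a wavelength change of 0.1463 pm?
No, inconsistent

Calculate the expected shift for θ = 72°:

Δλ_expected = λ_C(1 - cos(72°))
Δλ_expected = 2.4263 × (1 - cos(72°))
Δλ_expected = 2.4263 × 0.6910
Δλ_expected = 1.6765 pm

Given shift: 0.1463 pm
Expected shift: 1.6765 pm
Difference: 1.5302 pm

The values do not match. The given shift corresponds to θ ≈ 20.0°, not 72°.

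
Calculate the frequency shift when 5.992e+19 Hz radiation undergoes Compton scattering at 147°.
2.824e+19 Hz (decrease)

Convert frequency to wavelength (c = 299792458 m/s):
λ₀ = c/f₀ = 299792458/5.992e+19 = 5.0032119e-12 m = 5.0032 pm

Calculate Compton shift:
Δλ = λ_C(1 - cos(147°)) = 4.4612 pm

Final wavelength:
λ' = λ₀ + Δλ = 5.0032 + 4.4612 = 9.4644 pm

Final frequency:
f' = c/λ' = 299792458/9.4643971e-12 = 3.1675811e+19 Hz

Frequency shift (decrease):
Δf = f₀ - f' = 5.992e+19 - 3.1675811e+19 = 2.824e+19 Hz

(Intermediate values are shown rounded; full precision is carried through to the final answer.)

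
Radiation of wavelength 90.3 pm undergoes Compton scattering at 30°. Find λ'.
90.6251 pm

Using the Compton formula: λ' = λ + λ_C(1 − cos θ)

For θ = 30°, cos θ = √3/2 (exact) ≈ 0.8660, so:
1 − cos 30° = 1 − (√3/2) ≈ 0.1340

Δλ = λ_C × 0.1340 = 2.4263 × 0.1340 = 0.3251 pm

λ' = 90.3 + 0.3251 = 90.6251 pm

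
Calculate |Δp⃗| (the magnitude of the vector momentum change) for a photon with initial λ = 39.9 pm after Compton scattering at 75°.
1.9791e-23 kg·m/s

Photon momentum magnitude is p = h/λ.

Initial momentum:
p₀ = h/λ = 6.6261e-34/3.9900e-11 = 1.6607e-23 kg·m/s

After scattering:
λ' = λ + Δλ = 39.9 + 1.7983 = 41.6983 pm
p' = h/λ' = 6.6261e-34/4.1698e-11 = 1.5890e-23 kg·m/s

Momentum is a vector; the scattered photon's direction makes angle θ = 75° with the incident direction. The magnitude of the vector change Δp⃗ = p⃗₀ − p⃗' is found from the law of cosines:
|Δp⃗|² = p₀² + p'² − 2p₀p'cos θ
|Δp⃗|² = (1.6607e-23)² + (1.5890e-23)² − 2·1.6607e-23·1.5890e-23·cos(75°)
|Δp⃗| = 1.9791e-23 kg·m/s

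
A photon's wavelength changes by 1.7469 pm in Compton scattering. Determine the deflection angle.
73.74°

From the Compton formula Δλ = λ_C(1 - cos θ), we can solve for θ:

cos θ = 1 - Δλ/λ_C

Given:
- Δλ = 1.7469 pm
- λ_C = h/(m_e·c) ≈ 2.42631024 pm

cos θ = 1 - 1.7469/2.42631024
cos θ = 1 - 0.719982
cos θ = 0.280018

θ = arccos(0.280018)
θ = 73.74°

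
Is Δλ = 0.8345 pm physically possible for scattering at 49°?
Yes, consistent

Calculate the expected shift for θ = 49°:

Δλ_expected = λ_C(1 - cos(49°))
Δλ_expected = 2.4263 × (1 - cos(49°))
Δλ_expected = 2.4263 × 0.3439
Δλ_expected = 0.8345 pm

Given shift: 0.8345 pm
Expected shift: 0.8345 pm
Difference: 0.0000 pm

The values match. This is consistent with Compton scattering at the stated angle.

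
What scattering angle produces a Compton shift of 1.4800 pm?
67.04°

From the Compton formula Δλ = λ_C(1 - cos θ), we can solve for θ:

cos θ = 1 - Δλ/λ_C

Given:
- Δλ = 1.4800 pm
- λ_C = h/(m_e·c) ≈ 2.42631024 pm

cos θ = 1 - 1.4800/2.42631024
cos θ = 1 - 0.609980
cos θ = 0.390020

θ = arccos(0.390020)
θ = 67.04°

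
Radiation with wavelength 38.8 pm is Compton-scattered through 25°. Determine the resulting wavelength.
39.0273 pm

Using the Compton scattering formula:
λ' = λ + Δλ = λ + λ_C(1 - cos θ)

Given:
- Initial wavelength λ = 38.8 pm
- Scattering angle θ = 25°
- Compton wavelength λ_C ≈ 2.4263 pm

Calculate the shift:
Δλ = 2.4263 × (1 - cos(25°))
Δλ = 2.4263 × 0.0937
Δλ = 0.2273 pm

Final wavelength:
λ' = 38.8 + 0.2273 = 39.0273 pm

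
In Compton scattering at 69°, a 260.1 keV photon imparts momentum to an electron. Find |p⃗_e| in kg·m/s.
1.4093e-22 kg·m/s

The electron is initially at rest, so by conservation of momentum:
p⃗_e = p⃗₀ − p⃗'  (incident photon momentum minus scattered photon momentum)

Photon momentum magnitudes (p = h/λ = E/c):
λ₀ = hc/E₀ = 4.7668 pm → p₀ = h/λ₀ = 1.3900e-22 kg·m/s
Δλ = λ_C(1 − cos 69°) = 1.5568 pm
λ' = 6.3236 pm → p' = h/λ' = 1.0478e-22 kg·m/s

The scattered photon makes angle θ = 69° with the incident direction, so by the law of cosines:
|p⃗_e|² = p₀² + p'² − 2p₀p'cos θ
|p⃗_e|² = (1.3900e-22)² + (1.0478e-22)² − 2·1.3900e-22·1.0478e-22·cos(69°)
|p⃗_e| = 1.4093e-22 kg·m/s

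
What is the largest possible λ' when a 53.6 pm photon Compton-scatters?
58.4526 pm (at θ = 180°)

The Compton shift is Δλ = λ_C(1 − cos θ).

Since cos θ ranges from −1 to 1, the factor (1 − cos θ) ranges from 0 to 2; the maximum shift occurs at θ = 180° (backscattering):
Δλ_max = 2λ_C = 2 × 2.4263 pm = 4.8526 pm

Maximum scattered wavelength:
λ'_max = λ₀ + Δλ_max = 53.6 + 4.8526 = 58.4526 pm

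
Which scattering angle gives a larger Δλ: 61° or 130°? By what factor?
130° produces the larger shift by a factor of 3.189

Calculate both shifts using Δλ = λ_C(1 - cos θ):

For θ₁ = 61°:
Δλ₁ = 2.4263 × (1 - cos(61°))
Δλ₁ = 2.4263 × 0.5152
Δλ₁ = 1.2500 pm

For θ₂ = 130°:
Δλ₂ = 2.4263 × (1 - cos(130°))
Δλ₂ = 2.4263 × 1.6428
Δλ₂ = 3.9859 pm

The 130° angle produces the larger shift.
Ratio: 3.9859/1.2500 = 3.189

(Intermediate values are shown rounded; full precision is carried through to the final answer.)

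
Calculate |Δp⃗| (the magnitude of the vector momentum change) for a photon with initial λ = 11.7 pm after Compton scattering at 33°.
3.1697e-23 kg·m/s

Photon momentum magnitude is p = h/λ.

Initial momentum:
p₀ = h/λ = 6.6261e-34/1.1700e-11 = 5.6633e-23 kg·m/s

After scattering:
λ' = λ + Δλ = 11.7 + 0.3914 = 12.0914 pm
p' = h/λ' = 6.6261e-34/1.2091e-11 = 5.4800e-23 kg·m/s

Momentum is a vector; the scattered photon's direction makes angle θ = 33° with the incident direction. The magnitude of the vector change Δp⃗ = p⃗₀ − p⃗' is found from the law of cosines:
|Δp⃗|² = p₀² + p'² − 2p₀p'cos θ
|Δp⃗|² = (5.6633e-23)² + (5.4800e-23)² − 2·5.6633e-23·5.4800e-23·cos(33°)
|Δp⃗| = 3.1697e-23 kg·m/s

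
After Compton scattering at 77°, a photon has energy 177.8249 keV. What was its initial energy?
243.5000 keV

Convert final energy to wavelength (hc ≈ 1239.842 keV·pm):
λ' = hc/E' = 1239.842 / 177.8249 = 6.9723 pm

Calculate the Compton shift:
Δλ = λ_C(1 - cos(77°))
Δλ = 2.4263 × (1 - cos(77°))
Δλ = 1.8805 pm

Initial wavelength:
λ = λ' - Δλ = 6.9723 - 1.8805 = 5.0918 pm

Initial energy:
E = hc/λ = 1239.842 / 5.0918 = 243.5000 keV

(Intermediate values are shown rounded; full precision is carried through to the final answer.)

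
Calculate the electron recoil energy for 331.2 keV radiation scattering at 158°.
183.9404 keV

By energy conservation: K_e = E_initial - E_final

First find the scattered photon energy:
Initial wavelength: λ = hc/E = 3.7435 pm
Compton shift: Δλ = λ_C(1 - cos(158°)) = 4.6759 pm
Final wavelength: λ' = 3.7435 + 4.6759 = 8.4194 pm
Final photon energy: E' = hc/λ' = 147.2596 keV

Electron kinetic energy:
K_e = E - E' = 331.2000 - 147.2596 = 183.9404 keV

(Intermediate values are shown rounded; full precision is carried through to the final answer.)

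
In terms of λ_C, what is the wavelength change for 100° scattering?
1.1736 λ_C

The Compton shift formula is:
Δλ = λ_C(1 - cos θ)

Dividing both sides by λ_C:
Δλ/λ_C = 1 - cos θ

For θ = 100°:
Δλ/λ_C = 1 - cos(100°)
Δλ/λ_C = 1 - -0.1736
Δλ/λ_C = 1.1736

This means the shift is 1.1736 × λ_C = 2.8476 pm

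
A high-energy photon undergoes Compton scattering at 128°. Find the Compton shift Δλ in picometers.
3.9201 pm

Using the Compton scattering formula:
Δλ = λ_C(1 - cos θ)

where λ_C = h/(m_e·c) ≈ 2.4263 pm is the Compton wavelength of an electron.

For θ = 128°:
cos(128°) = -0.6157
1 - cos(128°) = 1.6157

Δλ = 2.4263 × 1.6157
Δλ = 3.9201 pm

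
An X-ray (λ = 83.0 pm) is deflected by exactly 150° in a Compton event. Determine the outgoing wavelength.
87.5276 pm

Using the Compton formula: λ' = λ + λ_C(1 − cos θ)

For θ = 150°, cos θ = -√3/2 (exact) ≈ -0.8660, so:
1 − cos 150° = 1 − (-√3/2) ≈ 1.8660

Δλ = λ_C × 1.8660 = 2.4263 × 1.8660 = 4.5276 pm

λ' = 83.0 + 4.5276 = 87.5276 pm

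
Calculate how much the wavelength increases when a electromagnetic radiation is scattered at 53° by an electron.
0.9661 pm

Using the Compton scattering formula:
Δλ = λ_C(1 - cos θ)

where λ_C = h/(m_e·c) ≈ 2.4263 pm is the Compton wavelength of an electron.

For θ = 53°:
cos(53°) = 0.6018
1 - cos(53°) = 0.3982

Δλ = 2.4263 × 0.3982
Δλ = 0.9661 pm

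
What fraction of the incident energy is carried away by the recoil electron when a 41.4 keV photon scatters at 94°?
0.0798 (or 7.98%)

Calculate initial and final photon energies:

Initial: E₀ = 41.4 keV → λ₀ = 29.9479 pm
Compton shift: Δλ = 2.5956 pm
Final wavelength: λ' = 32.5434 pm
Final energy: E' = 38.0981 keV

Fractional energy loss:
(E₀ - E')/E₀ = (41.4000 - 38.0981)/41.4000
= 3.3019/41.4000
= 0.0798
= 7.98%

(Intermediate values are shown rounded; full precision is carried through to the final answer.)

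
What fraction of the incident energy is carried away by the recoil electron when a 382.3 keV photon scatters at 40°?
0.1490 (or 14.90%)

Calculate initial and final photon energies:

Initial: E₀ = 382.3 keV → λ₀ = 3.2431 pm
Compton shift: Δλ = 0.5676 pm
Final wavelength: λ' = 3.8108 pm
Final energy: E' = 325.3528 keV

Fractional energy loss:
(E₀ - E')/E₀ = (382.3000 - 325.3528)/382.3000
= 56.9472/382.3000
= 0.1490
= 14.90%

(Intermediate values are shown rounded; full precision is carried through to the final answer.)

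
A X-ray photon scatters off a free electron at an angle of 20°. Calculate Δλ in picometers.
0.1463 pm

Using the Compton scattering formula:
Δλ = λ_C(1 - cos θ)

where λ_C = h/(m_e·c) ≈ 2.4263 pm is the Compton wavelength of an electron.

For θ = 20°:
cos(20°) = 0.9397
1 - cos(20°) = 0.0603

Δλ = 2.4263 × 0.0603
Δλ = 0.1463 pm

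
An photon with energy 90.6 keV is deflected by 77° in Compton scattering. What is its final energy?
79.6542 keV

First convert energy to wavelength:
λ = hc/E, with hc ≈ 1239.842 keV·pm (i.e. 1239.842 eV·nm)

For E = 90.6 keV = 90600 eV:
λ = 1239.842 keV·pm / 90.6 keV
λ = 13.6848 pm

Calculate the Compton shift:
Δλ = λ_C(1 - cos(77°)) = 2.4263 × 0.7750
Δλ = 1.8805 pm

Final wavelength:
λ' = 13.6848 + 1.8805 = 15.5653 pm

Final energy:
E' = hc/λ' = 1239.842 / 15.5653 = 79.6542 keV

(Intermediate values are shown rounded; full precision is carried through to the final answer.)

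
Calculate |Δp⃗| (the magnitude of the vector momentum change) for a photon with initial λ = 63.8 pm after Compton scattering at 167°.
1.9917e-23 kg·m/s

Photon momentum magnitude is p = h/λ.

Initial momentum:
p₀ = h/λ = 6.6261e-34/6.3800e-11 = 1.0386e-23 kg·m/s

After scattering:
λ' = λ + Δλ = 63.8 + 4.7904 = 68.5904 pm
p' = h/λ' = 6.6261e-34/6.8590e-11 = 9.6603e-24 kg·m/s

Momentum is a vector; the scattered photon's direction makes angle θ = 167° with the incident direction. The magnitude of the vector change Δp⃗ = p⃗₀ − p⃗' is found from the law of cosines:
|Δp⃗|² = p₀² + p'² − 2p₀p'cos θ
|Δp⃗|² = (1.0386e-23)² + (9.6603e-24)² − 2·1.0386e-23·9.6603e-24·cos(167°)
|Δp⃗| = 1.9917e-23 kg·m/s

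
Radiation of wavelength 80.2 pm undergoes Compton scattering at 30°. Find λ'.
80.5251 pm

Using the Compton formula: λ' = λ + λ_C(1 − cos θ)

For θ = 30°, cos θ = √3/2 (exact) ≈ 0.8660, so:
1 − cos 30° = 1 − (√3/2) ≈ 0.1340

Δλ = λ_C × 0.1340 = 2.4263 × 0.1340 = 0.3251 pm

λ' = 80.2 + 0.3251 = 80.5251 pm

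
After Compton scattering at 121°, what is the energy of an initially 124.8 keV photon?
91.0940 keV

First convert energy to wavelength:
λ = hc/E, with hc ≈ 1239.842 keV·pm (i.e. 1239.842 eV·nm)

For E = 124.8 keV = 124800 eV:
λ = 1239.842 keV·pm / 124.8 keV
λ = 9.9346 pm

Calculate the Compton shift:
Δλ = λ_C(1 - cos(121°)) = 2.4263 × 1.5150
Δλ = 3.6760 pm

Final wavelength:
λ' = 9.9346 + 3.6760 = 13.6106 pm

Final energy:
E' = hc/λ' = 1239.842 / 13.6106 = 91.0940 keV

(Intermediate values are shown rounded; full precision is carried through to the final answer.)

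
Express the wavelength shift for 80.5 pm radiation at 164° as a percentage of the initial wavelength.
5.9113%

Calculate the Compton shift:
Δλ = λ_C(1 - cos(164°))
Δλ = 2.4263 × (1 - cos(164°))
Δλ = 2.4263 × 1.9613
Δλ = 4.7586 pm

Percentage change:
(Δλ/λ₀) × 100 = (4.7586/80.5) × 100
= 5.9113%

(Intermediate values are shown rounded; full precision is carried through to the final answer.)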